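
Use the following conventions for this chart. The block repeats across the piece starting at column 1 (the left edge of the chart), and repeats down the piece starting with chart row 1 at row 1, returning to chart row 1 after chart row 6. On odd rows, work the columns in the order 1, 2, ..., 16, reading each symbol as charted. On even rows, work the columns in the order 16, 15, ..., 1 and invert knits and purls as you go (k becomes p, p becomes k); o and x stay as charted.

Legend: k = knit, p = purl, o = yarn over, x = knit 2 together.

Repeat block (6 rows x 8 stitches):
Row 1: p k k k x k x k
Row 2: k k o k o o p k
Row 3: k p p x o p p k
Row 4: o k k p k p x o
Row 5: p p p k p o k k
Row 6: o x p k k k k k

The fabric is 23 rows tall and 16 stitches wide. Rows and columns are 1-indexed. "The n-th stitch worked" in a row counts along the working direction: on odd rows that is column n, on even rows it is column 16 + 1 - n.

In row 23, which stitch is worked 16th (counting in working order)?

== STITCH ==
k

Derivation:
For row 23: chart row = ((23-1) mod 6) + 1 = 5; this is a RS (odd) row.
Chart row 5 tiled across columns 1-16: p p p k p o k k p p p k p o k k
RS: work column 1 to column 16, symbols as charted — the tiled row is the row as worked.
Counting 16 along the worked row gives k.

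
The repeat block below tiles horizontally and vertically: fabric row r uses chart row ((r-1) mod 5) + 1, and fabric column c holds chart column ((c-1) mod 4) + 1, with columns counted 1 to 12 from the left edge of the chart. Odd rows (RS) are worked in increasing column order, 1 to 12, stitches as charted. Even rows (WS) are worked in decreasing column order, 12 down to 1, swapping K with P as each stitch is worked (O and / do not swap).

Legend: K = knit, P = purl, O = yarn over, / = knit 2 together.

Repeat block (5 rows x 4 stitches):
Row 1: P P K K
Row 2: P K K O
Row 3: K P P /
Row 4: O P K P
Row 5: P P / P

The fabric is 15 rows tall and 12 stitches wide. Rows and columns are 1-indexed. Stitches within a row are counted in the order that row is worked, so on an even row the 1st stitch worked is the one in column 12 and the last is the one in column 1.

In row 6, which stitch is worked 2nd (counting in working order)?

Row 6: (6-1) mod 5 = 0, so use chart row 1. Even row -> WS.
Chart row 1 tiled across columns 1-12: P P K K P P K K P P K K
WS: work from column 12 back to column 1 (reverse the tiled row), swapping K<->P (O and / unchanged).
Row 6 as worked: P P K K P P K K P P K K
Stitch 2 in working order -> P

Stitch:
P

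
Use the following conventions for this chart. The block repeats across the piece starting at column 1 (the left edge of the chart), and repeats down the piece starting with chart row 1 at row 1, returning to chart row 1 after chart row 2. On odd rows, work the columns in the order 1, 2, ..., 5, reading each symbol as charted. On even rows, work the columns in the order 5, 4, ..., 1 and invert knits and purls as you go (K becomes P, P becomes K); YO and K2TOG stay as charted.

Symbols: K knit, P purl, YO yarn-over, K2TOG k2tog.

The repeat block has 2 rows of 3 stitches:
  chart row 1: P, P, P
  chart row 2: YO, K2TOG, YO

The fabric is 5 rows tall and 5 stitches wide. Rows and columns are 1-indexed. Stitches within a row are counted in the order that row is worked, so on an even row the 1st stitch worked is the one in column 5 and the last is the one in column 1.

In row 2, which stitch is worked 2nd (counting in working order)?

Row 2 uses chart row ((2-1) mod 2)+1 = 2. Row 2 is even, so WS.
Chart row 2 tiled across columns 1-5: YO K2TOG YO YO K2TOG
Wrong side: read the tiled row from column 5 down to 1 and exchange K with P (leave YO, K2TOG).
Row 2 as worked: K2TOG YO YO K2TOG YO
The 2nd stitch worked is YO.

Stitch:
YO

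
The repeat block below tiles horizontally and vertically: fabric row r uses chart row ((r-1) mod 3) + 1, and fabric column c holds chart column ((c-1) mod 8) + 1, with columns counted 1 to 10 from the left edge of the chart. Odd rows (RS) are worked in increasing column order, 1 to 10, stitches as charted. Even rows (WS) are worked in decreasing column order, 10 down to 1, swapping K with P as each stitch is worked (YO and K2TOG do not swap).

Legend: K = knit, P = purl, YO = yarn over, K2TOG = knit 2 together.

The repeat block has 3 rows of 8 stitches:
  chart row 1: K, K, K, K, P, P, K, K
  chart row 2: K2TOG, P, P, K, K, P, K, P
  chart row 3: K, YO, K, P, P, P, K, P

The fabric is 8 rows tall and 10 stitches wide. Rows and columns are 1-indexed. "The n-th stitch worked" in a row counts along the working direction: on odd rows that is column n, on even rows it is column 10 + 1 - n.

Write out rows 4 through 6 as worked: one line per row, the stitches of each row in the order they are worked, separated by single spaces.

Row 4: chart row 1, WS - tiled (columns 1-10): K K K K P P K K K K; work from column 10 back to 1 with K<->P swapped.
Row 5: chart row 2, RS - tile across columns 1-10 and work as-is.
Row 6: chart row 3, WS - tiled (columns 1-10): K YO K P P P K P K YO; work from column 10 back to 1 with K<->P swapped.

Rows as worked:
P P P P K K P P P P
K2TOG P P K K P K P K2TOG P
YO P K P K K K P YO P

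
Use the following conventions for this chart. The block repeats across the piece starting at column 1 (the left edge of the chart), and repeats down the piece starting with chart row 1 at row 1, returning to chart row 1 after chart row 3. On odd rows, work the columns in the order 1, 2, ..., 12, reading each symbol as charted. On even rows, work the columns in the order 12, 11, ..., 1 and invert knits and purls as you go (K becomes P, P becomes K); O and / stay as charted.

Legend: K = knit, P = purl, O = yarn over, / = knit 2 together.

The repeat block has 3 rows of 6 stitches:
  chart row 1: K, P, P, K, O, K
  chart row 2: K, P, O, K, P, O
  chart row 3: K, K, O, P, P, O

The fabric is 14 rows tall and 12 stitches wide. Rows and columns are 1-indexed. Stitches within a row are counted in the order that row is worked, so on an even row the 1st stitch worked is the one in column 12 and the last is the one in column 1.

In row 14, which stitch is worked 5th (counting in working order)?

Row 14 uses chart row ((14-1) mod 3)+1 = 2. Row 14 is even, so WS.
Chart row 2 tiled across columns 1-12: K P O K P O K P O K P O
Wrong side: read the tiled row from column 12 down to 1 and exchange K with P (leave O, /).
Row 14 as worked: O K P O K P O K P O K P
Counting 5 along the worked row gives K.

Stitch:
K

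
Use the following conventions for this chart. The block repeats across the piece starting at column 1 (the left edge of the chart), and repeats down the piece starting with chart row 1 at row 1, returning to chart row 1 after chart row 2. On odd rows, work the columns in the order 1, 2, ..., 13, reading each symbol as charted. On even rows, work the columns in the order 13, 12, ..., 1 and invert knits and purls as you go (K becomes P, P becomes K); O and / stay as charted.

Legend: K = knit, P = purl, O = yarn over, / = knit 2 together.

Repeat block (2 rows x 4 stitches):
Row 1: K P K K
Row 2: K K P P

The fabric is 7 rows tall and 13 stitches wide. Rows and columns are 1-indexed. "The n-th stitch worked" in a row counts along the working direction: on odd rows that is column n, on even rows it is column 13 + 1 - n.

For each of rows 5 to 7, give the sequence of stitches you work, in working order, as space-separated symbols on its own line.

Row 5: chart row 1, RS - tile across columns 1-13 and work as-is.
Row 6: chart row 2, WS - tiled (columns 1-13): K K P P K K P P K K P P K; work from column 13 back to 1 with K<->P swapped.
Row 7: chart row 1, RS - tile across columns 1-13 and work as-is.

== ROWS AS WORKED ==
K P K K K P K K K P K K K
P K K P P K K P P K K P P
K P K K K P K K K P K K K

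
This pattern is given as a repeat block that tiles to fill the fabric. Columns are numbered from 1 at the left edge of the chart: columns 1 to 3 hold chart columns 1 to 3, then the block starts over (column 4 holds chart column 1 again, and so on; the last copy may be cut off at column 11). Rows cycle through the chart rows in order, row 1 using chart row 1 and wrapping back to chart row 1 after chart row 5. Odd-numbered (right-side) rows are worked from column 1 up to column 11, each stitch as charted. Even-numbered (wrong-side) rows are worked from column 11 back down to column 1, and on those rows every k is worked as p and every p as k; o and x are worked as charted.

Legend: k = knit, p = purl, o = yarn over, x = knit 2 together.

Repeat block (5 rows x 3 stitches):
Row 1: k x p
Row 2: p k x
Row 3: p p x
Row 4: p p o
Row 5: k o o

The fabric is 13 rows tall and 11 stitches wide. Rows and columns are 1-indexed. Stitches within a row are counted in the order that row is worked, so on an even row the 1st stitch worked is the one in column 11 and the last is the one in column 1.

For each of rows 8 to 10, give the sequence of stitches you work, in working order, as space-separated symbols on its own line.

Row 8: chart row 3, WS - tiled (columns 1-11): p p x p p x p p x p p; work from column 11 back to 1 with k<->p swapped.
Row 9: chart row 4, RS - tile across columns 1-11 and work as-is.
Row 10: chart row 5, WS - tiled (columns 1-11): k o o k o o k o o k o; work from column 11 back to 1 with k<->p swapped.

Rows as worked:
k k x k k x k k x k k
p p o p p o p p o p p
o p o o p o o p o o p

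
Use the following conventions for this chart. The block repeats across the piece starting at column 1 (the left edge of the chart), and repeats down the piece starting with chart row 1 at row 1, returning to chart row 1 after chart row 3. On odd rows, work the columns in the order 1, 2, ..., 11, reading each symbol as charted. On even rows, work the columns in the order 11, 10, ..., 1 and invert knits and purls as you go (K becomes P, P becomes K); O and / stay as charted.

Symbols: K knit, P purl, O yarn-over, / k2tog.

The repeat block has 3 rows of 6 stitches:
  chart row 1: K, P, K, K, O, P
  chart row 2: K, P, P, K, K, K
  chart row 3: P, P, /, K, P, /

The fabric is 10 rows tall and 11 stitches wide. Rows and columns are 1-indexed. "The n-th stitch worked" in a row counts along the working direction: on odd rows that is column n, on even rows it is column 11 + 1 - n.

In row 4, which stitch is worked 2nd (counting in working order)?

== STITCH ==
P

Derivation:
Row 4: (4-1) mod 3 = 0, so use chart row 1. Even row -> WS.
Chart row 1 tiled across columns 1-11: K P K K O P K P K K O
WS: work from column 11 back to column 1 (reverse the tiled row), swapping K<->P (O and / unchanged).
Row 4 as worked: O P P K P K O P P K P
Counting 2 along the worked row gives P.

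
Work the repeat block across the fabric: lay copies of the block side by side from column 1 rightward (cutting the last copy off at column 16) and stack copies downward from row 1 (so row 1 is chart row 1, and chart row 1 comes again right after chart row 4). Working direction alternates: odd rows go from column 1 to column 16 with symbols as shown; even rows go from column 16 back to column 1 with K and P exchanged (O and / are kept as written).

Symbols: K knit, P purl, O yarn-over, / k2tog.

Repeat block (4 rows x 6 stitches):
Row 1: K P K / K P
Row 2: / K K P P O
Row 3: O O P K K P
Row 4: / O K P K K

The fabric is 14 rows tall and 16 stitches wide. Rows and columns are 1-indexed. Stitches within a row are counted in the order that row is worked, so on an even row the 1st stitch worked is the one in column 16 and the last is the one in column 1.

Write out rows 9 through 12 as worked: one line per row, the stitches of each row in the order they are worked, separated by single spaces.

Row 9: chart row 1, RS - tile across columns 1-16 and work as-is.
Row 10: chart row 2, WS - tiled (columns 1-16): / K K P P O / K K P P O / K K P; work from column 16 back to 1 with K<->P swapped.
Row 11: chart row 3, RS - tile across columns 1-16 and work as-is.
Row 12: chart row 4, WS - tiled (columns 1-16): / O K P K K / O K P K K / O K P; work from column 16 back to 1 with K<->P swapped.

== ROWS AS WORKED ==
K P K / K P K P K / K P K P K /
K P P / O K K P P / O K K P P /
O O P K K P O O P K K P O O P K
K P O / P P K P O / P P K P O /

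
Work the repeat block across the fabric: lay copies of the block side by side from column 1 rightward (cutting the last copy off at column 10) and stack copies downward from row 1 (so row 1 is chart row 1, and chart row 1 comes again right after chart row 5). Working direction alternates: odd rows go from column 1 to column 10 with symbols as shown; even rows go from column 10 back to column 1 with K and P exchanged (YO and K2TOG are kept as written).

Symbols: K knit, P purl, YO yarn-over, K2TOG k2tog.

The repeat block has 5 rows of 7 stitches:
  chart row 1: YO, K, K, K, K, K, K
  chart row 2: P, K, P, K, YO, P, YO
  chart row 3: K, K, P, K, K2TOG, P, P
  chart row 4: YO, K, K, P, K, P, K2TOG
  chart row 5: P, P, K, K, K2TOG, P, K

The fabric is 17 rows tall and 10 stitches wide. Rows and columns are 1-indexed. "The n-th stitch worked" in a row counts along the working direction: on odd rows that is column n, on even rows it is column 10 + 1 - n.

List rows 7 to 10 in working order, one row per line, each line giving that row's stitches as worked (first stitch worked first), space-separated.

Result:
P K P K YO P YO P K P
K P P K K K2TOG P K P P
YO K K P K P K2TOG YO K K
P K K P K K2TOG P P K K

Derivation:
Row 7: chart row 2, RS - tile across columns 1-10 and work as-is.
Row 8: chart row 3, WS - tiled (columns 1-10): K K P K K2TOG P P K K P; work from column 10 back to 1 with K<->P swapped.
Row 9: chart row 4, RS - tile across columns 1-10 and work as-is.
Row 10: chart row 5, WS - tiled (columns 1-10): P P K K K2TOG P K P P K; work from column 10 back to 1 with K<->P swapped.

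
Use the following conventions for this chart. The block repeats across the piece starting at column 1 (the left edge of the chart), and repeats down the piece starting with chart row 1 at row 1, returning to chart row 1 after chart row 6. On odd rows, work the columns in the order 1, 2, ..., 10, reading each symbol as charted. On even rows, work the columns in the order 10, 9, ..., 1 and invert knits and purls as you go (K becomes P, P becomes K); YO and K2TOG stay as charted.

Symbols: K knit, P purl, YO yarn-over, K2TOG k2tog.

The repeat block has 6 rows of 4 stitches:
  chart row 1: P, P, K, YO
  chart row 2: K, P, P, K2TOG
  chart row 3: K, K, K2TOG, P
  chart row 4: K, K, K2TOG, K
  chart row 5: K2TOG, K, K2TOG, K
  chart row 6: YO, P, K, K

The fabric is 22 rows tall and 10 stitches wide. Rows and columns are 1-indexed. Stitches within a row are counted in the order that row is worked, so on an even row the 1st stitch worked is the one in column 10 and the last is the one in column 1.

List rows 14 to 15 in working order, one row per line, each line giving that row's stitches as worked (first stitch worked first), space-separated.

Row 14: chart row 2, WS - tiled (columns 1-10): K P P K2TOG K P P K2TOG K P; work from column 10 back to 1 with K<->P swapped.
Row 15: chart row 3, RS - tile across columns 1-10 and work as-is.

== ROWS AS WORKED ==
K P K2TOG K K P K2TOG K K P
K K K2TOG P K K K2TOG P K K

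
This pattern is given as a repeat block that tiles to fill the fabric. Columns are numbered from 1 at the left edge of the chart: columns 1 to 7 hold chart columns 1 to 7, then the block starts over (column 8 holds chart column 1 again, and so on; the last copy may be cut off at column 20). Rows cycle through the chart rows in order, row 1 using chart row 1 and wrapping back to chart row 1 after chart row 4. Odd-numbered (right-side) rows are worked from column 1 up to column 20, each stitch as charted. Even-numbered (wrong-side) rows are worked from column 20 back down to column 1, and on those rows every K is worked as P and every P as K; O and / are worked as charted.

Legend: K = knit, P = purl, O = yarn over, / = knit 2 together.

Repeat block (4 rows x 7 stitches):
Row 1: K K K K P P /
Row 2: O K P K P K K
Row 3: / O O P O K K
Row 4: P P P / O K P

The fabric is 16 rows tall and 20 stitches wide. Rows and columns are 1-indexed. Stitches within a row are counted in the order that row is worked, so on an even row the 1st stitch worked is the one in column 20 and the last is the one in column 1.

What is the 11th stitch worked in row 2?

== STITCH ==
K

Derivation:
Row 2: (2-1) mod 4 = 1, so use chart row 2. Even row -> WS.
Chart row 2 tiled across columns 1-20: O K P K P K K O K P K P K K O K P K P K
WS: work from column 20 back to column 1 (reverse the tiled row), swapping K<->P (O and / unchanged).
Row 2 as worked: P K P K P O P P K P K P O P P K P K P O
Counting 11 along the worked row gives K.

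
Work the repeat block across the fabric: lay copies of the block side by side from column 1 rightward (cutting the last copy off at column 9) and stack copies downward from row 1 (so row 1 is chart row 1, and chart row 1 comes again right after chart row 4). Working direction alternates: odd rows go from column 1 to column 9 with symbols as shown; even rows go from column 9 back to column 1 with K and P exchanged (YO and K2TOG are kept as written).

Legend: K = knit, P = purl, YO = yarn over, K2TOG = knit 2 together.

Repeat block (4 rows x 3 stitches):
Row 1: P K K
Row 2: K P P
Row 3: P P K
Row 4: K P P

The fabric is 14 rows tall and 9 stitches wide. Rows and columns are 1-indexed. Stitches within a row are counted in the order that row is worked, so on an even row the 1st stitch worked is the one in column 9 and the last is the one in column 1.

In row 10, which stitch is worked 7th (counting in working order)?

Row 10 uses chart row ((10-1) mod 4)+1 = 2. Row 10 is even, so WS.
Chart row 2 tiled across columns 1-9: K P P K P P K P P
WS row: flip the tiled sequence (start at column 9) and apply K<->P; YO and K2TOG stay.
Row 10 as worked: K K P K K P K K P
Counting 7 along the worked row gives K.

== STITCH ==
K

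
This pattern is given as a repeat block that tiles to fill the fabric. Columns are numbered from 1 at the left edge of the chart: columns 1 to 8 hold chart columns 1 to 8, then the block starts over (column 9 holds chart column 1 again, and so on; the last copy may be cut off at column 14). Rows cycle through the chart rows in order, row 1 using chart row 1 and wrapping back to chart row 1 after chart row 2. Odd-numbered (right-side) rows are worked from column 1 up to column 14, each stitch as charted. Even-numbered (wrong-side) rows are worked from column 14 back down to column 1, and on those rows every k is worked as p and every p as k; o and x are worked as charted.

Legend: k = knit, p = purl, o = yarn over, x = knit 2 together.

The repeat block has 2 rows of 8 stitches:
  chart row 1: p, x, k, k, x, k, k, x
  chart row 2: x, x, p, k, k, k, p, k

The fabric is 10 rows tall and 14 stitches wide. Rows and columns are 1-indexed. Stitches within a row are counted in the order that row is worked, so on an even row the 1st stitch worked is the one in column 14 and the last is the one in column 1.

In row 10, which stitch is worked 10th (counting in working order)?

== STITCH ==
p

Derivation:
Row 10 uses chart row ((10-1) mod 2)+1 = 2. Row 10 is even, so WS.
Chart row 2 tiled across columns 1-14: x x p k k k p k x x p k k k
WS row: flip the tiled sequence (start at column 14) and apply k<->p; o and x stay.
Row 10 as worked: p p p k x x p k p p p k x x
Stitch 10 in working order -> p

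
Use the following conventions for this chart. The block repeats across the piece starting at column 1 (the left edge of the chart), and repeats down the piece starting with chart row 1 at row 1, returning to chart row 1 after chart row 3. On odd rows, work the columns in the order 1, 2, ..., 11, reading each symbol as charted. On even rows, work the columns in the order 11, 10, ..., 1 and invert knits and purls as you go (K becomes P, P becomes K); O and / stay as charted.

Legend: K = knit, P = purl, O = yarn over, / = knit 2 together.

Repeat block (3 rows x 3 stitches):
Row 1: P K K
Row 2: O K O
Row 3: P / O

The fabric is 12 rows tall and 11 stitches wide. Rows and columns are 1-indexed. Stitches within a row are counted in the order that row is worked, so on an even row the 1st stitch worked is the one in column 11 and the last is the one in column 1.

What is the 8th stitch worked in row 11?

Stitch:
K

Derivation:
Row 11: (11-1) mod 3 = 1, so use chart row 2. Odd row -> RS.
Chart row 2 tiled across columns 1-11: O K O O K O O K O O K
Right side: take the tiled row as-is (worked left to right from column 1).
Stitch 8 in working order -> K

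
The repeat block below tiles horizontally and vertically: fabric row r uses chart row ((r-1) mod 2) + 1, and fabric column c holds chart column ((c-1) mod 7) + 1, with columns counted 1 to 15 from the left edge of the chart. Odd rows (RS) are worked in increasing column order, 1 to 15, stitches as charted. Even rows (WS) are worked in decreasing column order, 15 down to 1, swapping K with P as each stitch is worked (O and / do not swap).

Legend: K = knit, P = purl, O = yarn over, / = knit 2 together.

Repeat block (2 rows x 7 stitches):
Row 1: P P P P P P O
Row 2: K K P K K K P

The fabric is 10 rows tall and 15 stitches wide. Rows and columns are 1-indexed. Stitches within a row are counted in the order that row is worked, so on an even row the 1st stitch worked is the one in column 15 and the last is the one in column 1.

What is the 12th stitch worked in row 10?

== STITCH ==
P

Derivation:
For row 10: chart row = ((10-1) mod 2) + 1 = 2; this is a WS (even) row.
Chart row 2 tiled across columns 1-15: K K P K K K P K K P K K K P K
WS row: flip the tiled sequence (start at column 15) and apply K<->P; O and / stay.
Row 10 as worked: P K P P P K P P K P P P K P P
Stitch 12 in working order -> P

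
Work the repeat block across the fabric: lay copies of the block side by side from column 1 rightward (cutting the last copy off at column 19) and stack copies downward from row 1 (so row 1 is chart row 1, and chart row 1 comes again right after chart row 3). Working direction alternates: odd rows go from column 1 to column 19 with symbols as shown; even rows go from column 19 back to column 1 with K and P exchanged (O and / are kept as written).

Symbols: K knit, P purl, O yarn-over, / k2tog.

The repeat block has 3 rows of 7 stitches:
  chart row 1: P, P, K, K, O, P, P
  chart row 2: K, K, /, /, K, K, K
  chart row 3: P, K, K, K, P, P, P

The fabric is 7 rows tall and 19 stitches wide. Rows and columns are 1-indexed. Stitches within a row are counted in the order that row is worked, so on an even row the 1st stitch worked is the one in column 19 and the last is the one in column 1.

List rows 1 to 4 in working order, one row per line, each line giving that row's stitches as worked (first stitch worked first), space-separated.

Result:
P P K K O P P P P K K O P P P P K K O
P / / P P P P P / / P P P P P / / P P
P K K K P P P P K K K P P P P K K K P
O P P K K K K O P P K K K K O P P K K

Derivation:
Row 1: chart row 1, RS - tile across columns 1-19 and work as-is.
Row 2: chart row 2, WS - tiled (columns 1-19): K K / / K K K K K / / K K K K K / / K; work from column 19 back to 1 with K<->P swapped.
Row 3: chart row 3, RS - tile across columns 1-19 and work as-is.
Row 4: chart row 1, WS - tiled (columns 1-19): P P K K O P P P P K K O P P P P K K O; work from column 19 back to 1 with K<->P swapped.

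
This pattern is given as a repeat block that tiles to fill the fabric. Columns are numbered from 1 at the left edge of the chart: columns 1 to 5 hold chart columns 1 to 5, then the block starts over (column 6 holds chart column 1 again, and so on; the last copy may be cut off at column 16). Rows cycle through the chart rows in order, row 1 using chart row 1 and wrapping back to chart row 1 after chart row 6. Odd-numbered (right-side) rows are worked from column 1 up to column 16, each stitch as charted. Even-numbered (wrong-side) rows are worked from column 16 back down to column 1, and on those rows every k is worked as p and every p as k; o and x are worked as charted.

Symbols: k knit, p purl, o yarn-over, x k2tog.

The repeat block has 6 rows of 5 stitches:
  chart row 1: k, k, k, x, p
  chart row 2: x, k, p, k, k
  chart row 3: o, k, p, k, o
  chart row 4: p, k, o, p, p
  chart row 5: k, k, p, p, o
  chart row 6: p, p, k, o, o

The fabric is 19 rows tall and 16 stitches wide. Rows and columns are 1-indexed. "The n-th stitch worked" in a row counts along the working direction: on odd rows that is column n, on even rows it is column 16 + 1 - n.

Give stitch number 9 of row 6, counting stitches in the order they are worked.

Row 6 uses chart row ((6-1) mod 6)+1 = 6. Row 6 is even, so WS.
Chart row 6 tiled across columns 1-16: p p k o o p p k o o p p k o o p
Wrong side: read the tiled row from column 16 down to 1 and exchange k with p (leave o, x).
Row 6 as worked: k o o p k k o o p k k o o p k k
The 9th stitch worked is p.

Result:
p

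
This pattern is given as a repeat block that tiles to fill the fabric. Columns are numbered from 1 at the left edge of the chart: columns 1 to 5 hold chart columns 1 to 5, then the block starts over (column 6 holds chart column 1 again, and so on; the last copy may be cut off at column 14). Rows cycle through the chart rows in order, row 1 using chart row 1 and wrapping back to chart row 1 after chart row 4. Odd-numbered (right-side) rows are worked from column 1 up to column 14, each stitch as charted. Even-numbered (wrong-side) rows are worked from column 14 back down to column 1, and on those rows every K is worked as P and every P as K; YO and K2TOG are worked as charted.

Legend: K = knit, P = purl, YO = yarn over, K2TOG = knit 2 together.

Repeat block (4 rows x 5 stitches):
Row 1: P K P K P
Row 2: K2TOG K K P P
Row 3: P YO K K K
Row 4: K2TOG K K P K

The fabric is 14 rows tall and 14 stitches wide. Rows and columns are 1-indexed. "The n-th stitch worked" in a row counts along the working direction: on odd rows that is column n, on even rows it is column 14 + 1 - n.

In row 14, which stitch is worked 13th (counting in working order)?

For row 14: chart row = ((14-1) mod 4) + 1 = 2; this is a WS (even) row.
Chart row 2 tiled across columns 1-14: K2TOG K K P P K2TOG K K P P K2TOG K K P
WS: work from column 14 back to column 1 (reverse the tiled row), swapping K<->P (YO and K2TOG unchanged).
Row 14 as worked: K P P K2TOG K K P P K2TOG K K P P K2TOG
Stitch 13 in working order -> P

Stitch:
P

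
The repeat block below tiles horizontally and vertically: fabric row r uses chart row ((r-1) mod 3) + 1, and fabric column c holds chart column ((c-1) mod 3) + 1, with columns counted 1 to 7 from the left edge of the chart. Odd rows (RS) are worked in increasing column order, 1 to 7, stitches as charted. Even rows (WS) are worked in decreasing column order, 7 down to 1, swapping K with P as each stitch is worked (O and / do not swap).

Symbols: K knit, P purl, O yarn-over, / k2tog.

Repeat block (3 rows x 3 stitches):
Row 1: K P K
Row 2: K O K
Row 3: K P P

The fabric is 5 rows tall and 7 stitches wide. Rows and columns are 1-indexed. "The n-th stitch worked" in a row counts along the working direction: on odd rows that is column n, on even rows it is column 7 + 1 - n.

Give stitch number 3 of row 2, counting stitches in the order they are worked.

Row 2: (2-1) mod 3 = 1, so use chart row 2. Even row -> WS.
Chart row 2 tiled across columns 1-7: K O K K O K K
Wrong side: read the tiled row from column 7 down to 1 and exchange K with P (leave O, /).
Row 2 as worked: P P O P P O P
The 3rd stitch worked is O.

Stitch:
O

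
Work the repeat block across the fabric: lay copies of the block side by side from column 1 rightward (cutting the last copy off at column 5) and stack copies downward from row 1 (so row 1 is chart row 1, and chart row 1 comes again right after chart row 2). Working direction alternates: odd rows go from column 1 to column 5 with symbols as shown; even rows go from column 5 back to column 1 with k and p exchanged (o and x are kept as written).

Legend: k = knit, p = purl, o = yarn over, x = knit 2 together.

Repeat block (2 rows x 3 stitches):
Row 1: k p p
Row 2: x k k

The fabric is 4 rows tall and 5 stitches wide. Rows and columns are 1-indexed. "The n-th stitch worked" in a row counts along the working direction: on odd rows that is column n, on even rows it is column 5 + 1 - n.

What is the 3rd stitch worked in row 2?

For row 2: chart row = ((2-1) mod 2) + 1 = 2; this is a WS (even) row.
Chart row 2 tiled across columns 1-5: x k k x k
Wrong side: read the tiled row from column 5 down to 1 and exchange k with p (leave o, x).
Row 2 as worked: p x p p x
Counting 3 along the worked row gives p.

Stitch:
p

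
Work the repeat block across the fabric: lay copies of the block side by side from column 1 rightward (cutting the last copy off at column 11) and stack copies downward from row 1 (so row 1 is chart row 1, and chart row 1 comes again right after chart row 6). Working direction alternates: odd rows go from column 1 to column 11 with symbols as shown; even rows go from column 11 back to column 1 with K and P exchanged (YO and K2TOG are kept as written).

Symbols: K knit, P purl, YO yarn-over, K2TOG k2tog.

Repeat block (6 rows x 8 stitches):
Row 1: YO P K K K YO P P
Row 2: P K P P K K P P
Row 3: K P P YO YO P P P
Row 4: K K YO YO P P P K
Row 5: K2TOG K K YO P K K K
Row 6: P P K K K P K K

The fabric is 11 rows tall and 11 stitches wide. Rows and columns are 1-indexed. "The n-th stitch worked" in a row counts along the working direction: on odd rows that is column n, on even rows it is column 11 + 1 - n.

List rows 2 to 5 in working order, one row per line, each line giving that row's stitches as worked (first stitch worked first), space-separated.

Rows as worked:
K P K K K P P K K P K
K P P YO YO P P P K P P
YO P P P K K K YO YO P P
K2TOG K K YO P K K K K2TOG K K

Derivation:
Row 2: chart row 2, WS - tiled (columns 1-11): P K P P K K P P P K P; work from column 11 back to 1 with K<->P swapped.
Row 3: chart row 3, RS - tile across columns 1-11 and work as-is.
Row 4: chart row 4, WS - tiled (columns 1-11): K K YO YO P P P K K K YO; work from column 11 back to 1 with K<->P swapped.
Row 5: chart row 5, RS - tile across columns 1-11 and work as-is.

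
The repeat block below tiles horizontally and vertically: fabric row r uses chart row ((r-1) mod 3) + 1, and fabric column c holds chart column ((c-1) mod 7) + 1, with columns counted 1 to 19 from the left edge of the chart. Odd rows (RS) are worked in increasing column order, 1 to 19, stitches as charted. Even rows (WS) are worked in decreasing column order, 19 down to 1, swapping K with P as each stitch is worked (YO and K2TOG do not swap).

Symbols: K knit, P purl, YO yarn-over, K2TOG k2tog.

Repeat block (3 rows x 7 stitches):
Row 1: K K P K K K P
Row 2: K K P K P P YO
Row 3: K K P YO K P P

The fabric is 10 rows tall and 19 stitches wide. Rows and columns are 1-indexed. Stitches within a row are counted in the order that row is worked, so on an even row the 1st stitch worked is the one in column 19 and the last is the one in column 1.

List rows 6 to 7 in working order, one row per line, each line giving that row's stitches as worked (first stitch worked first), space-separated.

== ROWS AS WORKED ==
P YO K P P K K P YO K P P K K P YO K P P
K K P K K K P K K P K K K P K K P K K

Derivation:
Row 6: chart row 3, WS - tiled (columns 1-19): K K P YO K P P K K P YO K P P K K P YO K; work from column 19 back to 1 with K<->P swapped.
Row 7: chart row 1, RS - tile across columns 1-19 and work as-is.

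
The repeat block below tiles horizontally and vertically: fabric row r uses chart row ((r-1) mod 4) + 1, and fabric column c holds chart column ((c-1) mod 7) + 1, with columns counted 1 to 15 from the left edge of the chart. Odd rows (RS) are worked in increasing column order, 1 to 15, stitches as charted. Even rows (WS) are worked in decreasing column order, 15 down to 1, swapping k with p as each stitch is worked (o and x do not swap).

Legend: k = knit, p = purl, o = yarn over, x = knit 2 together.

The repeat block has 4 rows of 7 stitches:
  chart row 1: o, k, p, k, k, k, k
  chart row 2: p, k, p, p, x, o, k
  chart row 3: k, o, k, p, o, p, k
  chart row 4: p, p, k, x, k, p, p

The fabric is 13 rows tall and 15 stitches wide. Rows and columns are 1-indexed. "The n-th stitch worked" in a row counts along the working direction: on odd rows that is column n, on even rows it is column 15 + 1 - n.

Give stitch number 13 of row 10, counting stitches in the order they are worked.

Row 10: (10-1) mod 4 = 1, so use chart row 2. Even row -> WS.
Chart row 2 tiled across columns 1-15: p k p p x o k p k p p x o k p
WS row: flip the tiled sequence (start at column 15) and apply k<->p; o and x stay.
Row 10 as worked: k p o x k k p k p o x k k p k
Counting 13 along the worked row gives k.

Stitch:
k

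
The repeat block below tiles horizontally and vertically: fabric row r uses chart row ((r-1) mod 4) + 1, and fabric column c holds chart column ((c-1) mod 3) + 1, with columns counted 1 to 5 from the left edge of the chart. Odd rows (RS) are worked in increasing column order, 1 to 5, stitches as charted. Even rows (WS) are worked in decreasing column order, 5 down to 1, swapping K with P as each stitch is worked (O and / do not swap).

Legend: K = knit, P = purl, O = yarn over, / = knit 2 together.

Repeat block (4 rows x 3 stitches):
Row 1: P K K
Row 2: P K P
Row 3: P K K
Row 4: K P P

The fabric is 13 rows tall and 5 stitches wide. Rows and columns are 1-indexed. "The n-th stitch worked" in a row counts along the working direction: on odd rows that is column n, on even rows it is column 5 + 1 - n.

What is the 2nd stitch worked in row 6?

== STITCH ==
K

Derivation:
For row 6: chart row = ((6-1) mod 4) + 1 = 2; this is a WS (even) row.
Chart row 2 tiled across columns 1-5: P K P P K
Wrong side: read the tiled row from column 5 down to 1 and exchange K with P (leave O, /).
Row 6 as worked: P K K P K
The 2nd stitch worked is K.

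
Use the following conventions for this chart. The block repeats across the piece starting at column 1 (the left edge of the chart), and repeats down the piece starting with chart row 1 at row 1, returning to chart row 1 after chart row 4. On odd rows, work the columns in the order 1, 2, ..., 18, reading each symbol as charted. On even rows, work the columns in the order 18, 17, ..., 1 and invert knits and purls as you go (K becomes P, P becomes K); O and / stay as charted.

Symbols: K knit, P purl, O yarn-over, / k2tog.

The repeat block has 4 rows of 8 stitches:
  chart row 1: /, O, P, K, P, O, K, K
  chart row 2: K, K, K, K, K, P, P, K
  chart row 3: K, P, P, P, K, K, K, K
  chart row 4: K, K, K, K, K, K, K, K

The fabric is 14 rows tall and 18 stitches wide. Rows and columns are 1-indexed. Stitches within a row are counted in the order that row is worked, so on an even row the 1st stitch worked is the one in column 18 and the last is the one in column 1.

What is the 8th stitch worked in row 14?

Result:
P

Derivation:
Row 14: (14-1) mod 4 = 1, so use chart row 2. Even row -> WS.
Chart row 2 tiled across columns 1-18: K K K K K P P K K K K K K P P K K K
WS: work from column 18 back to column 1 (reverse the tiled row), swapping K<->P (O and / unchanged).
Row 14 as worked: P P P K K P P P P P P K K P P P P P
Stitch 8 in working order -> P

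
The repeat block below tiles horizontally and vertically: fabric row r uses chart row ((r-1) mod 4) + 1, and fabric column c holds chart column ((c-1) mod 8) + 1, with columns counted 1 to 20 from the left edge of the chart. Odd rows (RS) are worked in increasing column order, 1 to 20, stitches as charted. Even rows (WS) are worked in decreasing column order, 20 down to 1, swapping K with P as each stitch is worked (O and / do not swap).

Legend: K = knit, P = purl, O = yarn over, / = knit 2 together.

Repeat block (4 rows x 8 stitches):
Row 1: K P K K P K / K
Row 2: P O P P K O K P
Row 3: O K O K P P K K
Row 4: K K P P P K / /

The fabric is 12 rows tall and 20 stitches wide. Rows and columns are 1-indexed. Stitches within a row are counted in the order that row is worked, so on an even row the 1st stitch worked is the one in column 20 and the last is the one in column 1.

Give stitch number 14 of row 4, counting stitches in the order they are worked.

Row 4 uses chart row ((4-1) mod 4)+1 = 4. Row 4 is even, so WS.
Chart row 4 tiled across columns 1-20: K K P P P K / / K K P P P K / / K K P P
WS row: flip the tiled sequence (start at column 20) and apply K<->P; O and / stay.
Row 4 as worked: K K P P / / P K K K P P / / P K K K P P
The 14th stitch worked is /.

== STITCH ==
/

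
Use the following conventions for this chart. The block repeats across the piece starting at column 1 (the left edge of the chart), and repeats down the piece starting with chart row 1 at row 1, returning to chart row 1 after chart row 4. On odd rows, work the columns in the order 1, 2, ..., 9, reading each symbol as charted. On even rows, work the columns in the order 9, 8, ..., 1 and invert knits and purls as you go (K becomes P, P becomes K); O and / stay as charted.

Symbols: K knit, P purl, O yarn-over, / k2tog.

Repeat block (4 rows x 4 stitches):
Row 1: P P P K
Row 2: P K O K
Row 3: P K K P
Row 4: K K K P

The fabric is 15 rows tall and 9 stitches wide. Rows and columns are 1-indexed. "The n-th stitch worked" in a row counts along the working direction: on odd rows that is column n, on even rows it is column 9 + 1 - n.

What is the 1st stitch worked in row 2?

Row 2: (2-1) mod 4 = 1, so use chart row 2. Even row -> WS.
Chart row 2 tiled across columns 1-9: P K O K P K O K P
Wrong side: read the tiled row from column 9 down to 1 and exchange K with P (leave O, /).
Row 2 as worked: K P O P K P O P K
The 1st stitch worked is K.

Result:
K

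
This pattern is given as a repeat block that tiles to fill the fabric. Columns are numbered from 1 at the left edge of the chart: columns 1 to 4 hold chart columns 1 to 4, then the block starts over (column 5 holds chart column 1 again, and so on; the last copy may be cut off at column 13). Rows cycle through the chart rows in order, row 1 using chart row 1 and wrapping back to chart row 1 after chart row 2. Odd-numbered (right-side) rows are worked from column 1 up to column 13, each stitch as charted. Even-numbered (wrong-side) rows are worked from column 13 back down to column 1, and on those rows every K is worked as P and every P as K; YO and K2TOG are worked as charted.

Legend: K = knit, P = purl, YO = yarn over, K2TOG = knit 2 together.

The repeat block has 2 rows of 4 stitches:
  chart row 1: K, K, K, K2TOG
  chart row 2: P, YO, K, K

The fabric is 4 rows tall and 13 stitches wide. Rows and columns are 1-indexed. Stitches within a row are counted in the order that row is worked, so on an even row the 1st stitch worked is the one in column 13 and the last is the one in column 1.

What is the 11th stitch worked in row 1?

== STITCH ==
K

Derivation:
Row 1: (1-1) mod 2 = 0, so use chart row 1. Odd row -> RS.
Chart row 1 tiled across columns 1-13: K K K K2TOG K K K K2TOG K K K K2TOG K
RS: work column 1 to column 13, symbols as charted — the tiled row is the row as worked.
Counting 11 along the worked row gives K.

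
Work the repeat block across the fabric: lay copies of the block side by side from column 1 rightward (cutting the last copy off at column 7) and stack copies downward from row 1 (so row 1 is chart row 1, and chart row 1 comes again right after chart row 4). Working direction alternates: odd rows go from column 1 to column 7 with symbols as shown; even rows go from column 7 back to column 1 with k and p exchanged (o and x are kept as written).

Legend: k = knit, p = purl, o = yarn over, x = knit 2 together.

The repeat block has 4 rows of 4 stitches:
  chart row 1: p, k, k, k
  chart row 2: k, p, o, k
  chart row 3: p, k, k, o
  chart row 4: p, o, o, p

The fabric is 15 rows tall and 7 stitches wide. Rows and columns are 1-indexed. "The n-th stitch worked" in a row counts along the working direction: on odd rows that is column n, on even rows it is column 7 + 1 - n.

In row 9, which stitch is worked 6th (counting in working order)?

Result:
k

Derivation:
Row 9: (9-1) mod 4 = 0, so use chart row 1. Odd row -> RS.
Chart row 1 tiled across columns 1-7: p k k k p k k
Right side: take the tiled row as-is (worked left to right from column 1).
The 6th stitch worked is k.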